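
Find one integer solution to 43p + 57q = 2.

Step 1: Check solvability.
gcd(43, 57) = 1
Since 1 divides 2, solutions exist.

Step 2: Apply extended Euclidean algorithm to find gcd.
We find integers such that 43*x0 + 57*y0 = 1

Step 3: Scale the particular solution.
Multiply by 2/1 = 2:
p = 8, q = -6

Step 4: Verify.
43*(8) + 57*(-6) = 2 = 2 ✓

p = 8, q = -6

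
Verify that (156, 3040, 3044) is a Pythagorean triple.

Compute a² + b² = 156² + 3040² = 24336 + 9241600 = 9265936
Compute c² = 3044² = 9265936
Since 9265936 = 9265936, confirmed.

Yes, it is a Pythagorean triple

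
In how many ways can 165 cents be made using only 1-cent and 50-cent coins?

We need non-negative integers (x, y) with 1x + 50y = 165.
For each x from 0 to 165, check if (165 - 1x) is a non-negative multiple of 50.
Solutions (x, y): (15,3), (65,2), (115,1), (165,0)
Count: 4

4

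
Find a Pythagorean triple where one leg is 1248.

We need the other leg and hypotenuse such that 1248² + x² = c².
Take x = 261, c = 1275: 1248² + 261² = 1557504 + 68121 = 1625625 = 1275² ✓
Triple: (261, 1248, 1275)

(261, 1248, 1275)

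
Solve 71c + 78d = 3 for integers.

Step 1: Check solvability.
gcd(71, 78) = 1
Since 1 divides 3, solutions exist.

Step 2: Apply extended Euclidean algorithm to find gcd.
We find integers such that 71*x0 + 78*y0 = 1

Step 3: Scale the particular solution.
Multiply by 3/1 = 3:
c = 33, d = -30

Step 4: Verify.
71*(33) + 78*(-30) = 3 = 3 ✓

c = 33, d = -30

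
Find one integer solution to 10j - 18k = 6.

Step 1: Check solvability.
gcd(10, 18) = 2
Since 2 divides 6, solutions exist.

Step 2: Apply extended Euclidean algorithm to find gcd.
We find integers such that 10*x0 + 18*y0 = 2

Step 3: Scale the particular solution.
Multiply by 6/2 = 3:
j = 6, k = 3

Step 4: Verify.
10*(6) - 18*(3) = 6 = 6 ✓

j = 6, k = 3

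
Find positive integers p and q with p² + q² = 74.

We need to find integers p, q > 0 such that p² + q² = 74.
Trying p = 5: q² = 74 - 5² = 74 - 25 = 49
q = 7
Check: 5² + 7² = 25 + 49 = 74 ✓

74 = 5² + 7²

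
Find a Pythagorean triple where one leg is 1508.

We need the other leg and hypotenuse such that 1508² + x² = c².
Take x = 165, c = 1517: 1508² + 165² = 2274064 + 27225 = 2301289 = 1517² ✓
Triple: (165, 1508, 1517)

(165, 1508, 1517)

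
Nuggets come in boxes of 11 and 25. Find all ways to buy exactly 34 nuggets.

We need non-negative integers (x, y) with 11x + 25y = 34.
For each x in 0..3, check if 34 - 11x is a non-negative multiple of 25.
No x yields an integer y ≥ 0.

No solution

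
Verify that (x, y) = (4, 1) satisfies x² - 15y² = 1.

Compute x² = 4² = 16
Compute 15y² = 15·1² = 15·1 = 15
x² - 15y² = 16 - 15 = 1
Since this equals 1, (4, 1) is a solution.

Yes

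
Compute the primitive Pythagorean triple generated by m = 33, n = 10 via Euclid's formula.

a = m² - n² = 1089 - 100 = 989
b = 2mn = 2·33·10 = 660
c = m² + n² = 1089 + 100 = 1189
Verify: 989² + 660² = 978121 + 435600 = 1413721 = 1189² ✓

(989, 660, 1189)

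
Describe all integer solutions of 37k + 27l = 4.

Step 1: Compute gcd(37, 27) = 1.
Since 1 divides 4, solutions exist.

Step 2: Find a particular solution using extended Euclidean algorithm.
We get k₀ = -32, l₀ = 44.
Check: 37*-32 + 27*44 = 4 = 4 ✓

Step 3: Write the general solution.
k = -32 + (27/1)t = -32 + 27t
l = 44 - (37/1)t = 44 - 37t
for any integer t.

k = -32 + 27t, l = 44 - 37t for integer t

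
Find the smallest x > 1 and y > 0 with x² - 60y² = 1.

We seek the smallest positive integers (x, y) with x² - 60y² = 1, i.e., x² = 60y² + 1.
Try successive y values:
y = 1: x² = 60·1² + 1 = 61, not a perfect square
y = 2: x² = 60·2² + 1 = 241, not a perfect square
y = 3: x² = 60·3² + 1 = 541, not a perfect square
... continuing the search (or via continued fractions) ...
y = 4: x² = 60·4² + 1 = 961, x = 31 ✓

Verify: 31² - 60·4² = 961 - 960 = 1 ✓

x = 31, y = 4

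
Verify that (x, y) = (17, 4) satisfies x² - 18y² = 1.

Compute x² = 17² = 289
Compute 18y² = 18·4² = 18·16 = 288
x² - 18y² = 289 - 288 = 1
Since this equals 1, (17, 4) is a solution.

Yes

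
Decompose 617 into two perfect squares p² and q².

We need to find integers p, q > 0 such that p² + q² = 617.
Trying p = 16: q² = 617 - 16² = 617 - 256 = 361
q = 19
Check: 16² + 19² = 256 + 361 = 617 ✓

617 = 16² + 19²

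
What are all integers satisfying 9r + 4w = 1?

Step 1: Compute gcd(9, 4) = 1.
Since 1 divides 1, solutions exist.

Step 2: Find a particular solution using extended Euclidean algorithm.
We get r₀ = 1, w₀ = -2.
Check: 9*1 + 4*-2 = 1 = 1 ✓

Step 3: Write the general solution.
r = 1 + (4/1)t = 1 + 4t
w = -2 - (9/1)t = -2 - 9t
for any integer t.

r = 1 + 4t, w = -2 - 9t for integer t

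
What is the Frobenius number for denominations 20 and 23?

For two coprime denominations a and b, the Frobenius number (largest value not representable as a non-negative combination) is ab - a - b.
Here gcd(20, 23) = 1, so they are coprime.
F(20, 23) = 20·23 - 20 - 23 = 460 - 43 = 417

417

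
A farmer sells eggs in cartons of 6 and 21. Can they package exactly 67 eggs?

We need non-negative a, b with 6a + 21b = 67.
gcd(6, 21) = 3, and 3 does not divide 67.
No integer solutions exist.

No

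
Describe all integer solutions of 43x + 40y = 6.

Step 1: Compute gcd(43, 40) = 1.
Since 1 divides 6, solutions exist.

Step 2: Find a particular solution using extended Euclidean algorithm.
We get x₀ = -78, y₀ = 84.
Check: 43*-78 + 40*84 = 6 = 6 ✓

Step 3: Write the general solution.
x = -78 + (40/1)t = -78 + 40t
y = 84 - (43/1)t = 84 - 43t
for any integer t.

x = -78 + 40t, y = 84 - 43t for integer t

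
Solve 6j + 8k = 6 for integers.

Step 1: Check solvability.
gcd(6, 8) = 2
Since 2 divides 6, solutions exist.

Step 2: Apply extended Euclidean algorithm to find gcd.
We find integers such that 6*x0 + 8*y0 = 2

Step 3: Scale the particular solution.
Multiply by 6/2 = 3:
j = -3, k = 3

Step 4: Verify.
6*(-3) + 8*(3) = 6 = 6 ✓

j = -3, k = 3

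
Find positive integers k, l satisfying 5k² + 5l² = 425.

Try small values of k and check whether (425 - 5k²)/5 is a perfect square.
k = 2: 5·2² = 20, so 5l² = 425 - 20 = 405, giving l² = 81, l = 9.
Check: 5·2² + 5·9² = 20 + 405 = 425 ✓

k = 2, l = 9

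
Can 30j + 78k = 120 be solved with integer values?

Step 1: Compute gcd(30, 78).
gcd(30, 78) = 6

Step 2: Check divisibility.
Does 6 divide 120? 120 = 6 x 20, so yes.

By the theorem on linear Diophantine equations, 30j + 78k = 120 has integer solutions if and only if gcd(30, 78) divides 120. Since 6 | 120, solutions exist.

Yes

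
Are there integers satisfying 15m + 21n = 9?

Step 1: Compute gcd(15, 21).
gcd(15, 21) = 3

Step 2: Check divisibility.
Does 3 divide 9? 9 = 3 x 3, so yes.

By the theorem on linear Diophantine equations, 15m + 21n = 9 has integer solutions if and only if gcd(15, 21) divides 9. Since 3 | 9, solutions exist.

Yes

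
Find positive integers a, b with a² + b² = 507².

We need a² + b² = 507² = 257049.
Trying: 357² + 360² = 127449 + 129600 = 257049 ✓

(357, 360, 507)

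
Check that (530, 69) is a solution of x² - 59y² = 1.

Compute x² = 530² = 280900
Compute 59y² = 59·69² = 59·4761 = 280899
x² - 59y² = 280900 - 280899 = 1
Since this equals 1, (530, 69) is a solution.

Yes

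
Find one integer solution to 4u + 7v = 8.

Step 1: Check solvability.
gcd(4, 7) = 1
Since 1 divides 8, solutions exist.

Step 2: Apply extended Euclidean algorithm to find gcd.
We find integers such that 4*x0 + 7*y0 = 1

Step 3: Scale the particular solution.
Multiply by 8/1 = 8:
u = 16, v = -8

Step 4: Verify.
4*(16) + 7*(-8) = 8 = 8 ✓

u = 16, v = -8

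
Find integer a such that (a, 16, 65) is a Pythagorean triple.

a² = c² - b² = 65² - 16² = 4225 - 256 = 3969
a = sqrt(3969) = 63

63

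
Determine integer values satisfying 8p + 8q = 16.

Step 1: Check solvability.
gcd(8, 8) = 8
Since 8 divides 16, solutions exist.

Step 2: Apply extended Euclidean algorithm to find gcd.
We find integers such that 8*x0 + 8*y0 = 8

Step 3: Scale the particular solution.
Multiply by 16/8 = 2:
p = 0, q = 2

Step 4: Verify.
8*(0) + 8*(2) = 16 = 16 ✓

p = 0, q = 2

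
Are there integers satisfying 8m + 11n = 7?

Step 1: Compute gcd(8, 11).
gcd(8, 11) = 1

Step 2: Check divisibility.
Does 1 divide 7? 7 = 1 x 7, so yes.

By the theorem on linear Diophantine equations, 8m + 11n = 7 has integer solutions if and only if gcd(8, 11) divides 7. Since 1 | 7, solutions exist.

Yes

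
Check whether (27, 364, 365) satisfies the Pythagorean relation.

Compute a² + b²:
27² + 364² = 729 + 132496 = 133225
Compute c²:
365² = 133225
Since 133225 = 133225, it is a Pythagorean triple.

Yes, it is a Pythagorean triple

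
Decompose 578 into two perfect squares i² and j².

We need to find integers i, j > 0 such that i² + j² = 578.
Trying i = 7: j² = 578 - 7² = 578 - 49 = 529
j = 23
Check: 7² + 23² = 49 + 529 = 578 ✓

578 = 7² + 23²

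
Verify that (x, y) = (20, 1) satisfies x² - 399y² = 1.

Compute x² = 20² = 400
Compute 399y² = 399·1² = 399·1 = 399
x² - 399y² = 400 - 399 = 1
Since this equals 1, (20, 1) is a solution.

Yes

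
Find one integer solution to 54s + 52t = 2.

Step 1: Check solvability.
gcd(54, 52) = 2
Since 2 divides 2, solutions exist.

Step 2: Apply extended Euclidean algorithm to find gcd.
We find integers such that 54*x0 + 52*y0 = 2

Step 3: Scale the particular solution.
Multiply by 2/2 = 1:
s = 1, t = -1

Step 4: Verify.
54*(1) + 52*(-1) = 2 = 2 ✓

s = 1, t = -1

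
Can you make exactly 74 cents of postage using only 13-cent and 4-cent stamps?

We need non-negative x, y with 13x + 4y = 74.
gcd(13, 4) = 1 divides 74, so integer solutions exist.
Search for a non-negative one: x = 2 gives 4y = 74 - 26 = 48, so y = 12.
Check: 13·2 + 4·12 = 74 ✓

Yes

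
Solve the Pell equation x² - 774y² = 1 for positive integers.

We seek the smallest positive integers (x, y) with x² - 774y² = 1, i.e., x² = 774y² + 1.
Try successive y values:
y = 1: x² = 774·1² + 1 = 775, not a perfect square
y = 2: x² = 774·2² + 1 = 3097, not a perfect square
y = 3: x² = 774·3² + 1 = 6967, not a perfect square
... continuing the search (or via continued fractions) ...
y = 374: x² = 774·374² + 1 = 108264025, x = 10405 ✓

Verify: 10405² - 774·374² = 108264025 - 108264024 = 1 ✓

x = 10405, y = 374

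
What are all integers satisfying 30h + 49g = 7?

Step 1: Compute gcd(30, 49) = 1.
Since 1 divides 7, solutions exist.

Step 2: Find a particular solution using extended Euclidean algorithm.
We get h₀ = 126, g₀ = -77.
Check: 30*126 + 49*-77 = 7 = 7 ✓

Step 3: Write the general solution.
h = 126 + (49/1)t = 126 + 49t
g = -77 - (30/1)t = -77 - 30t
for any integer t.

h = 126 + 49t, g = -77 - 30t for integer t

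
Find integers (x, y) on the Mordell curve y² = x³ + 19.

Try small integer x values and check whether x³ + 19 is a perfect square.
x = 5: x³ + 19 = 5³ + 19 = 125 + 19 = 144
Is 144 a perfect square? 12² = 144 ✓
So (x, y) = (5, 12) is a solution.

x = 5, y = 12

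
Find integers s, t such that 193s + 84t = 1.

Step 1: Check solvability.
gcd(193, 84) = 1
Since 1 divides 1, solutions exist.

Step 2: Apply extended Euclidean algorithm to find gcd.
We find integers such that 193*x0 + 84*y0 = 1

Step 3: Scale the particular solution.
Multiply by 1/1 = 1:
s = 37, t = -85

Step 4: Verify.
193*(37) + 84*(-85) = 1 = 1 ✓

s = 37, t = -85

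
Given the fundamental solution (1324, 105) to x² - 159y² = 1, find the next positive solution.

Solutions to x² - Dy² = 1 are generated by powers of (x₀ + y₀√D).
The next solution satisfies x₁ + y₁√159 = (x₀ + y₀√159)², giving:
x₁ = x₀² + 159y₀² = 1324² + 159·105² = 1752976 + 1752975 = 3505951
y₁ = 2x₀y₀ = 2·1324·105 = 278040

Verify: 3505951² - 159·278040² = 12291692414401 - 12291692414400 = 1 ✓

x = 3505951, y = 278040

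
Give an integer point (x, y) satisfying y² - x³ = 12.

Try small integer x values and check whether x³ + 12 is a perfect square.
x = -2: x³ + 12 = -2³ + 12 = -8 + 12 = 4
Is 4 a perfect square? 2² = 4 ✓
So (x, y) = (-2, -2) is a solution.

x = -2, y = -2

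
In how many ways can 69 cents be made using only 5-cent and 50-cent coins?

We need non-negative integers (x, y) with 5x + 50y = 69.
For each x from 0 to 13, check if (69 - 5x) is a non-negative multiple of 50.
Solutions (x, y): none
Count: 0

0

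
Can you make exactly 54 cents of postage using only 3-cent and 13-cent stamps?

We need non-negative x, y with 3x + 13y = 54.
gcd(3, 13) = 1 divides 54, so integer solutions exist.
Search for a non-negative one: x = 5 gives 13y = 54 - 15 = 39, so y = 3.
Check: 3·5 + 13·3 = 54 ✓

Yes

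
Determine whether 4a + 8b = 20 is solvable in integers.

Step 1: Compute gcd(4, 8).
gcd(4, 8) = 4

Step 2: Check divisibility.
Does 4 divide 20? 20 = 4 x 5, so yes.

By the theorem on linear Diophantine equations, 4a + 8b = 20 has integer solutions if and only if gcd(4, 8) divides 20. Since 4 | 20, solutions exist.

Yes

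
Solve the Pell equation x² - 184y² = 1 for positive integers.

We seek the smallest positive integers (x, y) with x² - 184y² = 1, i.e., x² = 184y² + 1.
Try successive y values:
y = 1: x² = 184·1² + 1 = 185, not a perfect square
y = 2: x² = 184·2² + 1 = 737, not a perfect square
y = 3: x² = 184·3² + 1 = 1657, not a perfect square
... continuing the search (or via continued fractions) ...
y = 1794: x² = 184·1794² + 1 = 592192225, x = 24335 ✓

Verify: 24335² - 184·1794² = 592192225 - 592192224 = 1 ✓

x = 24335, y = 1794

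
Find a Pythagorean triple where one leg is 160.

We need the other leg and hypotenuse such that 160² + x² = c².
Take x = 231, c = 281: 160² + 231² = 25600 + 53361 = 78961 = 281² ✓
Triple: (231, 160, 281)

(231, 160, 281)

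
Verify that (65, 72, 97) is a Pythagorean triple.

Compute a² + b² = 65² + 72² = 4225 + 5184 = 9409
Compute c² = 97² = 9409
Since 9409 = 9409, confirmed.

Yes, it is a Pythagorean triple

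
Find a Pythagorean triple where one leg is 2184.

We need the other leg and hypotenuse such that 2184² + x² = c².
Take x = 1088, c = 2440: 2184² + 1088² = 4769856 + 1183744 = 5953600 = 2440² ✓
Triple: (2184, 1088, 2440)

(2184, 1088, 2440)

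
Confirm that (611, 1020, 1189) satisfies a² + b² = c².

Compute a² + b² = 611² + 1020² = 373321 + 1040400 = 1413721
Compute c² = 1189² = 1413721
Since 1413721 = 1413721, confirmed.

Yes, it is a Pythagorean triple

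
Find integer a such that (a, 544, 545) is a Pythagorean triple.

a² = c² - b² = 545² - 544² = 297025 - 295936 = 1089
a = sqrt(1089) = 33

33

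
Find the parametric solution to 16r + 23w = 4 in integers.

Step 1: Compute gcd(16, 23) = 1.
Since 1 divides 4, solutions exist.

Step 2: Find a particular solution using extended Euclidean algorithm.
We get r₀ = -40, w₀ = 28.
Check: 16*-40 + 23*28 = 4 = 4 ✓

Step 3: Write the general solution.
r = -40 + (23/1)t = -40 + 23t
w = 28 - (16/1)t = 28 - 16t
for any integer t.

r = -40 + 23t, w = 28 - 16t for integer t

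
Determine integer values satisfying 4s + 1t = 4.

Step 1: Check solvability.
gcd(4, 1) = 1
Since 1 divides 4, solutions exist.

Step 2: Apply extended Euclidean algorithm to find gcd.
We find integers such that 4*x0 + 1*y0 = 1

Step 3: Scale the particular solution.
Multiply by 4/1 = 4:
s = 0, t = 4

Step 4: Verify.
4*(0) + 1*(4) = 4 = 4 ✓

s = 0, t = 4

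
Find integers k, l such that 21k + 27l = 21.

Step 1: Check solvability.
gcd(21, 27) = 3
Since 3 divides 21, solutions exist.

Step 2: Apply extended Euclidean algorithm to find gcd.
We find integers such that 21*x0 + 27*y0 = 3

Step 3: Scale the particular solution.
Multiply by 21/3 = 7:
k = 28, l = -21

Step 4: Verify.
21*(28) + 27*(-21) = 21 = 21 ✓

k = 28, l = -21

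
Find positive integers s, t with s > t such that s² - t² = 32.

Factor: s² - t² = (s+t)(s-t) = 32.
We need two factors of 32 with the same parity.
Use s+t = 16 and s-t = 2 (product 16·2 = 32).
Adding: 2s = 18, so s = 9.
Subtracting: 2t = 14, so t = 7.
Check: 9² - 7² = 81 - 49 = 32 ✓

s = 9, t = 7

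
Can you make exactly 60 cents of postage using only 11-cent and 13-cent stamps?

We need non-negative x, y with 11x + 13y = 60.
gcd(11, 13) = 1 divides 60, so integer solutions exist, but checking x = 0..5 shows none with y ≥ 0.
So 60 cannot be made with non-negative stamp counts.

No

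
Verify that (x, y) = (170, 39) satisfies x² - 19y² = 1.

Compute x² = 170² = 28900
Compute 19y² = 19·39² = 19·1521 = 28899
x² - 19y² = 28900 - 28899 = 1
Since this equals 1, (170, 39) is a solution.

Yes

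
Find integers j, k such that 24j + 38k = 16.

Step 1: Check solvability.
gcd(24, 38) = 2
Since 2 divides 16, solutions exist.

Step 2: Apply extended Euclidean algorithm to find gcd.
We find integers such that 24*x0 + 38*y0 = 2

Step 3: Scale the particular solution.
Multiply by 16/2 = 8:
j = 64, k = -40

Step 4: Verify.
24*(64) + 38*(-40) = 16 = 16 ✓

j = 64, k = -40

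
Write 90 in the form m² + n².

We need to find integers m, n > 0 such that m² + n² = 90.
Trying m = 3: n² = 90 - 3² = 90 - 9 = 81
n = 9
Check: 3² + 9² = 9 + 81 = 90 ✓

90 = 3² + 9²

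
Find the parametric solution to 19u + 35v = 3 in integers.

Step 1: Compute gcd(19, 35) = 1.
Since 1 divides 3, solutions exist.

Step 2: Find a particular solution using extended Euclidean algorithm.
We get u₀ = -33, v₀ = 18.
Check: 19*-33 + 35*18 = 3 = 3 ✓

Step 3: Write the general solution.
u = -33 + (35/1)t = -33 + 35t
v = 18 - (19/1)t = 18 - 19t
for any integer t.

u = -33 + 35t, v = 18 - 19t for integer t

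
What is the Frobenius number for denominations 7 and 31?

For two coprime denominations a and b, the Frobenius number (largest value not representable as a non-negative combination) is ab - a - b.
Here gcd(7, 31) = 1, so they are coprime.
F(7, 31) = 7·31 - 7 - 31 = 217 - 38 = 179

179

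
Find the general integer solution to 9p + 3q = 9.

Step 1: Compute gcd(9, 3) = 3.
Since 3 divides 9, solutions exist.

Step 2: Find a particular solution using extended Euclidean algorithm.
We get p₀ = 0, q₀ = 3.
Check: 9*0 + 3*3 = 9 = 9 ✓

Step 3: Write the general solution.
p = 0 + (3/3)t = 0 + 1t
q = 3 - (9/3)t = 3 - 3t
for any integer t.

p = 0 + 1t, q = 3 - 3t for integer t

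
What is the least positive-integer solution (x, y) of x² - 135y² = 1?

We seek the smallest positive integers (x, y) with x² - 135y² = 1, i.e., x² = 135y² + 1.
Try successive y values:
y = 1: x² = 135·1² + 1 = 136, not a perfect square
y = 2: x² = 135·2² + 1 = 541, not a perfect square
y = 3: x² = 135·3² + 1 = 1216, not a perfect square
... continuing the search (or via continued fractions) ...
y = 21: x² = 135·21² + 1 = 59536, x = 244 ✓

Verify: 244² - 135·21² = 59536 - 59535 = 1 ✓

x = 244, y = 21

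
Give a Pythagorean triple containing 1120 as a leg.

We need the other leg and hypotenuse such that 1120² + x² = c².
Take x = 1617, c = 1967: 1120² + 1617² = 1254400 + 2614689 = 3869089 = 1967² ✓
Triple: (1617, 1120, 1967)

(1617, 1120, 1967)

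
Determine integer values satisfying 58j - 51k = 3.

Step 1: Check solvability.
gcd(58, 51) = 1
Since 1 divides 3, solutions exist.

Step 2: Apply extended Euclidean algorithm to find gcd.
We find integers such that 58*x0 + 51*y0 = 1

Step 3: Scale the particular solution.
Multiply by 3/1 = 3:
j = 66, k = 75

Step 4: Verify.
58*(66) - 51*(75) = 3 = 3 ✓

j = 66, k = 75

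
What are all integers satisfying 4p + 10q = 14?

Step 1: Compute gcd(4, 10) = 2.
Since 2 divides 14, solutions exist.

Step 2: Find a particular solution using extended Euclidean algorithm.
We get p₀ = -14, q₀ = 7.
Check: 4*-14 + 10*7 = 14 = 14 ✓

Step 3: Write the general solution.
p = -14 + (10/2)t = -14 + 5t
q = 7 - (4/2)t = 7 - 2t
for any integer t.

p = -14 + 5t, q = 7 - 2t for integer t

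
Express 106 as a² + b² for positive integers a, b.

We need to find integers a, b > 0 such that a² + b² = 106.
Trying a = 5: b² = 106 - 5² = 106 - 25 = 81
b = 9
Check: 5² + 9² = 25 + 81 = 106 ✓

106 = 5² + 9²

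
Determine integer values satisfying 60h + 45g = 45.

Step 1: Check solvability.
gcd(60, 45) = 15
Since 15 divides 45, solutions exist.

Step 2: Apply extended Euclidean algorithm to find gcd.
We find integers such that 60*x0 + 45*y0 = 15

Step 3: Scale the particular solution.
Multiply by 45/15 = 3:
h = 3, g = -3

Step 4: Verify.
60*(3) + 45*(-3) = 45 = 45 ✓

h = 3, g = -3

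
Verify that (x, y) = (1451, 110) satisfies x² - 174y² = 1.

Compute x² = 1451² = 2105401
Compute 174y² = 174·110² = 174·12100 = 2105400
x² - 174y² = 2105401 - 2105400 = 1
Since this equals 1, (1451, 110) is a solution.

Yes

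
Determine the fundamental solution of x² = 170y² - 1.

We need x² = 170y² - 1. Try successive y:
y = 1: x² = 170·1² - 1 = 169 = 13² ✓
Check: 13² - 170·1² = 169 - 170 = -1 ✓

x = 13, y = 1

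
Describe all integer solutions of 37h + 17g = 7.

Step 1: Compute gcd(37, 17) = 1.
Since 1 divides 7, solutions exist.

Step 2: Find a particular solution using extended Euclidean algorithm.
We get h₀ = 42, g₀ = -91.
Check: 37*42 + 17*-91 = 7 = 7 ✓

Step 3: Write the general solution.
h = 42 + (17/1)t = 42 + 17t
g = -91 - (37/1)t = -91 - 37t
for any integer t.

h = 42 + 17t, g = -91 - 37t for integer t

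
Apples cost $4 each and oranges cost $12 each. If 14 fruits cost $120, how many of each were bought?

Let a = apples, o = oranges.
a + o = 14
4a + 12o = 120
Substitute o = 14 - a:
4a + 12(14 - a) = 120
(4 - 12)a = 120 - 168
-8a = -48
a = 6, o = 14 - 6 = 8

Apples: 6, Oranges: 8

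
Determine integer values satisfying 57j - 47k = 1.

Step 1: Check solvability.
gcd(57, 47) = 1
Since 1 divides 1, solutions exist.

Step 2: Apply extended Euclidean algorithm to find gcd.
We find integers such that 57*x0 + 47*y0 = 1

Step 3: Scale the particular solution.
Multiply by 1/1 = 1:
j = -14, k = -17

Step 4: Verify.
57*(-14) - 47*(-17) = 1 = 1 ✓

j = -14, k = -17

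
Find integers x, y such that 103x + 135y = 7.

Step 1: Check solvability.
gcd(103, 135) = 1
Since 1 divides 7, solutions exist.

Step 2: Apply extended Euclidean algorithm to find gcd.
We find integers such that 103*x0 + 135*y0 = 1

Step 3: Scale the particular solution.
Multiply by 7/1 = 7:
x = -266, y = 203

Step 4: Verify.
103*(-266) + 135*(203) = 7 = 7 ✓

x = -266, y = 203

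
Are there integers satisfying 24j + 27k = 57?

Step 1: Compute gcd(24, 27).
gcd(24, 27) = 3

Step 2: Check divisibility.
Does 3 divide 57? 57 = 3 x 19, so yes.

By the theorem on linear Diophantine equations, 24j + 27k = 57 has integer solutions if and only if gcd(24, 27) divides 57. Since 3 | 57, solutions exist.

Yes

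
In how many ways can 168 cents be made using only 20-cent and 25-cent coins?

We need non-negative integers (x, y) with 20x + 25y = 168.
For each x from 0 to 8, check if (168 - 20x) is a non-negative multiple of 25.
Solutions (x, y): none
Count: 0

0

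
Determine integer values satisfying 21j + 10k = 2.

Step 1: Check solvability.
gcd(21, 10) = 1
Since 1 divides 2, solutions exist.

Step 2: Apply extended Euclidean algorithm to find gcd.
We find integers such that 21*x0 + 10*y0 = 1

Step 3: Scale the particular solution.
Multiply by 2/1 = 2:
j = 2, k = -4

Step 4: Verify.
21*(2) + 10*(-4) = 2 = 2 ✓

j = 2, k = -4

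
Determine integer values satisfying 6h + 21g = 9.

Step 1: Check solvability.
gcd(6, 21) = 3
Since 3 divides 9, solutions exist.

Step 2: Apply extended Euclidean algorithm to find gcd.
We find integers such that 6*x0 + 21*y0 = 3

Step 3: Scale the particular solution.
Multiply by 9/3 = 3:
h = -9, g = 3

Step 4: Verify.
6*(-9) + 21*(3) = 9 = 9 ✓

h = -9, g = 3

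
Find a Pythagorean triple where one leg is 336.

We need the other leg and hypotenuse such that 336² + x² = c².
Take x = 377, c = 505: 336² + 377² = 112896 + 142129 = 255025 = 505² ✓
Triple: (377, 336, 505)

(377, 336, 505)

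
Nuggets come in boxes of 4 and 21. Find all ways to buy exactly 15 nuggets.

We need non-negative integers (x, y) with 4x + 21y = 15.
For each x in 0..3, check if 15 - 4x is a non-negative multiple of 21.
No x yields an integer y ≥ 0.

No solution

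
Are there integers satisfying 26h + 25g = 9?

Step 1: Compute gcd(26, 25).
gcd(26, 25) = 1

Step 2: Check divisibility.
Does 1 divide 9? 9 = 1 x 9, so yes.

By the theorem on linear Diophantine equations, 26h + 25g = 9 has integer solutions if and only if gcd(26, 25) divides 9. Since 1 | 9, solutions exist.

Yes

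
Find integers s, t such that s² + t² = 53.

We need to find integers s, t > 0 such that s² + t² = 53.
Trying s = 2: t² = 53 - 2² = 53 - 4 = 49
t = 7
Check: 2² + 7² = 4 + 49 = 53 ✓

53 = 2² + 7²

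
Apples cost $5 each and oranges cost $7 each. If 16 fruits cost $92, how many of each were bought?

Let a = apples, o = oranges.
a + o = 16
5a + 7o = 92
Substitute o = 16 - a:
5a + 7(16 - a) = 92
(5 - 7)a = 92 - 112
-2a = -20
a = 10, o = 16 - 10 = 6

Apples: 10, Oranges: 6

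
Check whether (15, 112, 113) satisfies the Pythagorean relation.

Compute a² + b²:
15² + 112² = 225 + 12544 = 12769
Compute c²:
113² = 12769
Since 12769 = 12769, it is a Pythagorean triple.

Yes, it is a Pythagorean triple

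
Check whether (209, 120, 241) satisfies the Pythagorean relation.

Compute a² + b²:
209² + 120² = 43681 + 14400 = 58081
Compute c²:
241² = 58081
Since 58081 = 58081, it is a Pythagorean triple.

Yes, it is a Pythagorean triple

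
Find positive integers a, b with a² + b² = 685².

We need a² + b² = 685² = 469225.
Trying: 37² + 684² = 1369 + 467856 = 469225 ✓

(37, 684, 685)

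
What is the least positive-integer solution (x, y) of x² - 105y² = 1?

We seek the smallest positive integers (x, y) with x² - 105y² = 1, i.e., x² = 105y² + 1.
Try successive y values:
y = 1: x² = 105·1² + 1 = 106, not a perfect square
y = 2: x² = 105·2² + 1 = 421, not a perfect square
y = 3: x² = 105·3² + 1 = 946, not a perfect square
... continuing the search (or via continued fractions) ...
y = 4: x² = 105·4² + 1 = 1681, x = 41 ✓

Verify: 41² - 105·4² = 1681 - 1680 = 1 ✓

x = 41, y = 4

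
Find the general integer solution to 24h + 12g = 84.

Step 1: Compute gcd(24, 12) = 12.
Since 12 divides 84, solutions exist.

Step 2: Find a particular solution using extended Euclidean algorithm.
We get h₀ = 0, g₀ = 7.
Check: 24*0 + 12*7 = 84 = 84 ✓

Step 3: Write the general solution.
h = 0 + (12/12)t = 0 + 1t
g = 7 - (24/12)t = 7 - 2t
for any integer t.

h = 0 + 1t, g = 7 - 2t for integer t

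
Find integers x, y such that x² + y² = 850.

We need to find integers x, y > 0 such that x² + y² = 850.
Trying x = 3: y² = 850 - 3² = 850 - 9 = 841
y = 29
Check: 3² + 29² = 9 + 841 = 850 ✓

850 = 3² + 29²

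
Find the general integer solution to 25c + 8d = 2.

Step 1: Compute gcd(25, 8) = 1.
Since 1 divides 2, solutions exist.

Step 2: Find a particular solution using extended Euclidean algorithm.
We get c₀ = 2, d₀ = -6.
Check: 25*2 + 8*-6 = 2 = 2 ✓

Step 3: Write the general solution.
c = 2 + (8/1)t = 2 + 8t
d = -6 - (25/1)t = -6 - 25t
for any integer t.

c = 2 + 8t, d = -6 - 25t for integer t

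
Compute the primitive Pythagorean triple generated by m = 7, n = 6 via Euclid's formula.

a = m² - n² = 49 - 36 = 13
b = 2mn = 2·7·6 = 84
c = m² + n² = 49 + 36 = 85
Verify: 13² + 84² = 169 + 7056 = 7225 = 85² ✓

(13, 84, 85)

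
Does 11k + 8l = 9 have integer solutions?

Step 1: Compute gcd(11, 8).
gcd(11, 8) = 1

Step 2: Check divisibility.
Does 1 divide 9? 9 = 1 x 9, so yes.

By the theorem on linear Diophantine equations, 11k + 8l = 9 has integer solutions if and only if gcd(11, 8) divides 9. Since 1 | 9, solutions exist.

Yes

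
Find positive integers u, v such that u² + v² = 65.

Search for u with 65 - u² a perfect square.
u = 1: 65 - 1² = 65 - 1 = 64 = 8² ✓
So u = 1, v = 8.

u = 1, v = 8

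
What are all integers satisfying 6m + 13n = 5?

Step 1: Compute gcd(6, 13) = 1.
Since 1 divides 5, solutions exist.

Step 2: Find a particular solution using extended Euclidean algorithm.
We get m₀ = -10, n₀ = 5.
Check: 6*-10 + 13*5 = 5 = 5 ✓

Step 3: Write the general solution.
m = -10 + (13/1)t = -10 + 13t
n = 5 - (6/1)t = 5 - 6t
for any integer t.

m = -10 + 13t, n = 5 - 6t for integer t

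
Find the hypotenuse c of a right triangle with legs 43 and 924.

c² = a² + b² = 43² + 924² = 1849 + 853776 = 855625
c = sqrt(855625) = 925

925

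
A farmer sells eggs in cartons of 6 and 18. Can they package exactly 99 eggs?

We need non-negative a, b with 6a + 18b = 99.
gcd(6, 18) = 6, and 6 does not divide 99.
No integer solutions exist.

No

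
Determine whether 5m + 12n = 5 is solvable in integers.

Step 1: Compute gcd(5, 12).
gcd(5, 12) = 1

Step 2: Check divisibility.
Does 1 divide 5? 5 = 1 x 5, so yes.

By the theorem on linear Diophantine equations, 5m + 12n = 5 has integer solutions if and only if gcd(5, 12) divides 5. Since 1 | 5, solutions exist.

Yes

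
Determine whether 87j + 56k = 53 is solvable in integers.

Step 1: Compute gcd(87, 56).
gcd(87, 56) = 1

Step 2: Check divisibility.
Does 1 divide 53? 53 = 1 x 53, so yes.

By the theorem on linear Diophantine equations, 87j + 56k = 53 has integer solutions if and only if gcd(87, 56) divides 53. Since 1 | 53, solutions exist.

Yes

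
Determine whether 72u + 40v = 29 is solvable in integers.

Step 1: Compute gcd(72, 40).
gcd(72, 40) = 8

Step 2: Check divisibility.
Does 8 divide 29? 29 = 8 x 3 + 5, so no.

By the theorem on linear Diophantine equations, 72u + 40v = 29 has integer solutions if and only if gcd(72, 40) divides 29. Since 8 does not divide 29, no solutions exist.

No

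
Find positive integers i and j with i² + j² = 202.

We need to find integers i, j > 0 such that i² + j² = 202.
Trying i = 9: j² = 202 - 9² = 202 - 81 = 121
j = 11
Check: 9² + 11² = 81 + 121 = 202 ✓

202 = 9² + 11²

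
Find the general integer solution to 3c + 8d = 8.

Step 1: Compute gcd(3, 8) = 1.
Since 1 divides 8, solutions exist.

Step 2: Find a particular solution using extended Euclidean algorithm.
We get c₀ = 24, d₀ = -8.
Check: 3*24 + 8*-8 = 8 = 8 ✓

Step 3: Write the general solution.
c = 24 + (8/1)t = 24 + 8t
d = -8 - (3/1)t = -8 - 3t
for any integer t.

c = 24 + 8t, d = -8 - 3t for integer t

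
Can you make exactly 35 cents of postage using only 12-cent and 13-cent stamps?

We need non-negative x, y with 12x + 13y = 35.
gcd(12, 13) = 1 divides 35, so integer solutions exist, but checking x = 0..2 shows none with y ≥ 0.
So 35 cannot be made with non-negative stamp counts.

No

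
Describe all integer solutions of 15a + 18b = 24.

Step 1: Compute gcd(15, 18) = 3.
Since 3 divides 24, solutions exist.

Step 2: Find a particular solution using extended Euclidean algorithm.
We get a₀ = -8, b₀ = 8.
Check: 15*-8 + 18*8 = 24 = 24 ✓

Step 3: Write the general solution.
a = -8 + (18/3)t = -8 + 6t
b = 8 - (15/3)t = 8 - 5t
for any integer t.

a = -8 + 6t, b = 8 - 5t for integer t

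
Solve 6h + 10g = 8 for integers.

Step 1: Check solvability.
gcd(6, 10) = 2
Since 2 divides 8, solutions exist.

Step 2: Apply extended Euclidean algorithm to find gcd.
We find integers such that 6*x0 + 10*y0 = 2

Step 3: Scale the particular solution.
Multiply by 8/2 = 4:
h = 8, g = -4

Step 4: Verify.
6*(8) + 10*(-4) = 8 = 8 ✓

h = 8, g = -4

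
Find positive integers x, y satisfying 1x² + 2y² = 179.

Try small values of x and check whether (179 - 1x²)/2 is a perfect square.
x = 9: 1·9² = 81, so 2y² = 179 - 81 = 98, giving y² = 49, y = 7.
Check: 1·9² + 2·7² = 81 + 98 = 179 ✓

x = 9, y = 7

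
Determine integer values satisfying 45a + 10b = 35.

Step 1: Check solvability.
gcd(45, 10) = 5
Since 5 divides 35, solutions exist.

Step 2: Apply extended Euclidean algorithm to find gcd.
We find integers such that 45*x0 + 10*y0 = 5

Step 3: Scale the particular solution.
Multiply by 35/5 = 7:
a = 7, b = -28

Step 4: Verify.
45*(7) + 10*(-28) = 35 = 35 ✓

a = 7, b = -28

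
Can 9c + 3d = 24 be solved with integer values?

Step 1: Compute gcd(9, 3).
gcd(9, 3) = 3

Step 2: Check divisibility.
Does 3 divide 24? 24 = 3 x 8, so yes.

By the theorem on linear Diophantine equations, 9c + 3d = 24 has integer solutions if and only if gcd(9, 3) divides 24. Since 3 | 24, solutions exist.

Yes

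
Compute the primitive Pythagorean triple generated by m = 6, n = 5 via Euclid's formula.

a = m² - n² = 36 - 25 = 11
b = 2mn = 2·6·5 = 60
c = m² + n² = 36 + 25 = 61
Verify: 11² + 60² = 121 + 3600 = 3721 = 61² ✓

(11, 60, 61)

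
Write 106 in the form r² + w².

We need to find integers r, w > 0 such that r² + w² = 106.
Trying r = 5: w² = 106 - 5² = 106 - 25 = 81
w = 9
Check: 5² + 9² = 25 + 81 = 106 ✓

106 = 5² + 9²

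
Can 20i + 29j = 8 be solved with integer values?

Step 1: Compute gcd(20, 29).
gcd(20, 29) = 1

Step 2: Check divisibility.
Does 1 divide 8? 8 = 1 x 8, so yes.

By the theorem on linear Diophantine equations, 20i + 29j = 8 has integer solutions if and only if gcd(20, 29) divides 8. Since 1 | 8, solutions exist.

Yes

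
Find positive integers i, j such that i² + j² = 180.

Search for i with 180 - i² a perfect square.
i = 6: 180 - 6² = 180 - 36 = 144 = 12² ✓
So i = 6, j = 12.

i = 6, j = 12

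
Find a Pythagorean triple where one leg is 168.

We need the other leg and hypotenuse such that 168² + x² = c².
Take x = 95, c = 193: 168² + 95² = 28224 + 9025 = 37249 = 193² ✓
Triple: (95, 168, 193)

(95, 168, 193)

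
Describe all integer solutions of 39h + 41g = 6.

Step 1: Compute gcd(39, 41) = 1.
Since 1 divides 6, solutions exist.

Step 2: Find a particular solution using extended Euclidean algorithm.
We get h₀ = 120, g₀ = -114.
Check: 39*120 + 41*-114 = 6 = 6 ✓

Step 3: Write the general solution.
h = 120 + (41/1)t = 120 + 41t
g = -114 - (39/1)t = -114 - 39t
for any integer t.

h = 120 + 41t, g = -114 - 39t for integer t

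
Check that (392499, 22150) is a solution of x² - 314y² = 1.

Compute x² = 392499² = 154055465001
Compute 314y² = 314·22150² = 314·490622500 = 154055465000
x² - 314y² = 154055465001 - 154055465000 = 1
Since this equals 1, (392499, 22150) is a solution.

Yes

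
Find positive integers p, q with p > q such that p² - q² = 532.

Factor: p² - q² = (p+q)(p-q) = 532.
We need two factors of 532 with the same parity.
Use p+q = 266 and p-q = 2 (product 266·2 = 532).
Adding: 2p = 268, so p = 134.
Subtracting: 2q = 264, so q = 132.
Check: 134² - 132² = 17956 - 17424 = 532 ✓

p = 134, q = 132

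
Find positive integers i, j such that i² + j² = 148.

Search for i with 148 - i² a perfect square.
i = 2: 148 - 2² = 148 - 4 = 144 = 12² ✓
So i = 2, j = 12.

i = 2, j = 12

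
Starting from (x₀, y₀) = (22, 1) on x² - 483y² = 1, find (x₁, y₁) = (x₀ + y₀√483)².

Solutions to x² - Dy² = 1 are generated by powers of (x₀ + y₀√D).
The next solution satisfies x₁ + y₁√483 = (x₀ + y₀√483)², giving:
x₁ = x₀² + 483y₀² = 22² + 483·1² = 484 + 483 = 967
y₁ = 2x₀y₀ = 2·22·1 = 44

Verify: 967² - 483·44² = 935089 - 935088 = 1 ✓

x = 967, y = 44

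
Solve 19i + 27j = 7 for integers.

Step 1: Check solvability.
gcd(19, 27) = 1
Since 1 divides 7, solutions exist.

Step 2: Apply extended Euclidean algorithm to find gcd.
We find integers such that 19*x0 + 27*y0 = 1

Step 3: Scale the particular solution.
Multiply by 7/1 = 7:
i = 70, j = -49

Step 4: Verify.
19*(70) + 27*(-49) = 7 = 7 ✓

i = 70, j = -49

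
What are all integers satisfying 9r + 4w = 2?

Step 1: Compute gcd(9, 4) = 1.
Since 1 divides 2, solutions exist.

Step 2: Find a particular solution using extended Euclidean algorithm.
We get r₀ = 2, w₀ = -4.
Check: 9*2 + 4*-4 = 2 = 2 ✓

Step 3: Write the general solution.
r = 2 + (4/1)t = 2 + 4t
w = -4 - (9/1)t = -4 - 9t
for any integer t.

r = 2 + 4t, w = -4 - 9t for integer t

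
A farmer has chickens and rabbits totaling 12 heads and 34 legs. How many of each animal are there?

Let c = chickens, r = rabbits.
Heads: c + r = 12
Legs: 2c + 4r = 34
From the first equation, c = 12 - r. Substitute:
2(12 - r) + 4r = 34
24 + 2r = 34
r = (34 - 24)/2 = 5
c = 12 - 5 = 7

Chickens: 7, Rabbits: 5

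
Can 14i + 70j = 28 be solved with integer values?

Step 1: Compute gcd(14, 70).
gcd(14, 70) = 14

Step 2: Check divisibility.
Does 14 divide 28? 28 = 14 x 2, so yes.

By the theorem on linear Diophantine equations, 14i + 70j = 28 has integer solutions if and only if gcd(14, 70) divides 28. Since 14 | 28, solutions exist.

Yes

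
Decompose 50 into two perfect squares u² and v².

We need to find integers u, v > 0 such that u² + v² = 50.
Trying u = 1: v² = 50 - 1² = 50 - 1 = 49
v = 7
Check: 1² + 7² = 1 + 49 = 50 ✓

50 = 1² + 7²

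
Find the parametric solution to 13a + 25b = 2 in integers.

Step 1: Compute gcd(13, 25) = 1.
Since 1 divides 2, solutions exist.

Step 2: Find a particular solution using extended Euclidean algorithm.
We get a₀ = 4, b₀ = -2.
Check: 13*4 + 25*-2 = 2 = 2 ✓

Step 3: Write the general solution.
a = 4 + (25/1)t = 4 + 25t
b = -2 - (13/1)t = -2 - 13t
for any integer t.

a = 4 + 25t, b = -2 - 13t for integer t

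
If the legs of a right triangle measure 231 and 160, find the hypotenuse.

c² = a² + b² = 231² + 160² = 53361 + 25600 = 78961
c = 281

281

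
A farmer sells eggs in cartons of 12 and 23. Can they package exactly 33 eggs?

We need non-negative a, b with 12a + 23b = 33.
gcd(12, 23) = 1 divides 33, but no a in [0, 2] gives non-negative b.

No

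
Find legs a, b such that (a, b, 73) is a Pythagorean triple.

We need a² + b² = 73² = 5329.
Trying: 55² + 48² = 3025 + 2304 = 5329 ✓

(55, 48, 73)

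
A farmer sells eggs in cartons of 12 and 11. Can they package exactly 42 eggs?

We need non-negative a, b with 12a + 11b = 42.
gcd(12, 11) = 1 divides 42, but no a in [0, 3] gives non-negative b.

No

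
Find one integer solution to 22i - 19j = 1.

Step 1: Check solvability.
gcd(22, 19) = 1
Since 1 divides 1, solutions exist.

Step 2: Apply extended Euclidean algorithm to find gcd.
We find integers such that 22*x0 + 19*y0 = 1

Step 3: Scale the particular solution.
Multiply by 1/1 = 1:
i = -6, j = -7

Step 4: Verify.
22*(-6) - 19*(-7) = 1 = 1 ✓

i = -6, j = -7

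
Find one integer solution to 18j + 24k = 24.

Step 1: Check solvability.
gcd(18, 24) = 6
Since 6 divides 24, solutions exist.

Step 2: Apply extended Euclidean algorithm to find gcd.
We find integers such that 18*x0 + 24*y0 = 6

Step 3: Scale the particular solution.
Multiply by 24/6 = 4:
j = -4, k = 4

Step 4: Verify.
18*(-4) + 24*(4) = 24 = 24 ✓

j = -4, k = 4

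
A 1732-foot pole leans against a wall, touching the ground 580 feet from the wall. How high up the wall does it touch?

The ladder, wall, and ground form a right triangle with hypotenuse 1732 and one leg 580.
By the Pythagorean theorem: h² = 1732² - 580² = 2999824 - 336400 = 2663424
h = √2663424 = 1632 feet

1632 feet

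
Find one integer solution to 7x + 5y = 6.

Step 1: Check solvability.
gcd(7, 5) = 1
Since 1 divides 6, solutions exist.

Step 2: Apply extended Euclidean algorithm to find gcd.
We find integers such that 7*x0 + 5*y0 = 1

Step 3: Scale the particular solution.
Multiply by 6/1 = 6:
x = -12, y = 18

Step 4: Verify.
7*(-12) + 5*(18) = 6 = 6 ✓

x = -12, y = 18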